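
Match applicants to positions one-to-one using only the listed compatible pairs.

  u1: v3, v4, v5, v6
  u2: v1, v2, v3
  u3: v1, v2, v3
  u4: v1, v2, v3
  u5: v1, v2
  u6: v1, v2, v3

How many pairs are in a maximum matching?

Unit-capacity flow: source→left, listed edges, right→sink; max matching = max flow.
Augmenting path u1→v3 (+1); matched 1.
Augmenting path u2→v1 (+1); matched 2.
Augmenting path u3→v2 (+1); matched 3.
Augmenting path u4→v3→u1→v4 (+1); matched 4.
No augmenting path remains; maximum matching = 4.
König certificate: {u1, v1, v2, v3} is a vertex cover of size 4 (every listed pair touches it), so no matching can be larger.

4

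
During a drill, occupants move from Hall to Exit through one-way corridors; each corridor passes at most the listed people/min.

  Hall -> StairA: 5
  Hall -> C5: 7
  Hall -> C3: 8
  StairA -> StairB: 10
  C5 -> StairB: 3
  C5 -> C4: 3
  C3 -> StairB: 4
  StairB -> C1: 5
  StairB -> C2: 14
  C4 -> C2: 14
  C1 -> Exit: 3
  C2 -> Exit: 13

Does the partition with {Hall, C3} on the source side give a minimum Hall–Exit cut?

No — its capacity is 16, but the minimum cut has capacity 15.

Given cut capacity: 5 + 7 + 4 = 16.
Augment Hall→StairA→StairB→C1→Exit: bottleneck 3, flow now 3.
Augment Hall→StairA→StairB→C2→Exit: bottleneck 2, flow now 5.
Augment Hall→C5→StairB→C2→Exit: bottleneck 3, flow now 8.
Augment Hall→C5→C4→C2→Exit: bottleneck 3, flow now 11.
Augment Hall→C3→StairB→C2→Exit: bottleneck 4, flow now 15.
No augmenting path remains; maximum flow = 15.
In the residual graph, reachable from Hall: {Hall, C5, C3}.
Min-cut edges: Hall→StairA (5), C5→StairB (3), C5→C4 (3), C3→StairB (4); capacity 5 + 3 + 3 + 4 = 15.
Cut capacity 16 exceeds the max flow 15, so it is not minimum.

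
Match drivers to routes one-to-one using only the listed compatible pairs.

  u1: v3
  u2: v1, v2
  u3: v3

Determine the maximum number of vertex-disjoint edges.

2

Unit-capacity flow: source→left, listed edges, right→sink; max matching = max flow.
Augmenting path u1→v3 (+1); matched 1.
Augmenting path u2→v1 (+1); matched 2.
No augmenting path remains; maximum matching = 2.
König certificate: {u2, v3} is a vertex cover of size 2 (every listed pair touches it), so no matching can be larger.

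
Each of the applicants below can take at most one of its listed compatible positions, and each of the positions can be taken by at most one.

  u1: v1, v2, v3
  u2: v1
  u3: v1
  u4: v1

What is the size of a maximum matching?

Unit-capacity flow: source→left, listed edges, right→sink; max matching = max flow.
Augmenting path u1→v1 (+1); matched 1.
Augmenting path u2→v1→u1→v2 (+1); matched 2.
No augmenting path remains; maximum matching = 2.
König certificate: {u1, v1} is a vertex cover of size 2 (every listed pair touches it), so no matching can be larger.

2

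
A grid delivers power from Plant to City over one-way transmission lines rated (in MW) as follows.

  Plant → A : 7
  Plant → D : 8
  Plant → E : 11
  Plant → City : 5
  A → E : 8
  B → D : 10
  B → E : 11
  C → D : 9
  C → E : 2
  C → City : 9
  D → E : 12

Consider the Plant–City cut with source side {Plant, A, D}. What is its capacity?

Edges leaving {Plant, A, D}: Plant→E (11), Plant→City (5), A→E (8), D→E (12).
Cut capacity = 11 + 5 + 8 + 12 = 36.

36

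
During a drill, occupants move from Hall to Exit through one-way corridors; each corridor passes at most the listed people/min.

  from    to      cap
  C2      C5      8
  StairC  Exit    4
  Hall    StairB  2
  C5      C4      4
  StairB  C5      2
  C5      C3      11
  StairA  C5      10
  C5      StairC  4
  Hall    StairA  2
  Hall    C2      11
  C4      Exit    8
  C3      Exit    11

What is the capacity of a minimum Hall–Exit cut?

Augment Hall→StairA→C5→StairC→Exit: bottleneck 2, flow now 2.
Augment Hall→C2→C5→StairC→Exit: bottleneck 2, flow now 4.
Augment Hall→C2→C5→C3→Exit: bottleneck 6, flow now 10.
Augment Hall→StairB→C5→C3→Exit: bottleneck 2, flow now 12.
No augmenting path remains; maximum flow = 12.
By max-flow min-cut, the minimum cut capacity equals the max flow.
In the residual graph, reachable from Hall: {Hall, C2}.
Min-cut edges: Hall→StairA (2), Hall→StairB (2), C2→C5 (8); capacity 2 + 2 + 8 = 12.

12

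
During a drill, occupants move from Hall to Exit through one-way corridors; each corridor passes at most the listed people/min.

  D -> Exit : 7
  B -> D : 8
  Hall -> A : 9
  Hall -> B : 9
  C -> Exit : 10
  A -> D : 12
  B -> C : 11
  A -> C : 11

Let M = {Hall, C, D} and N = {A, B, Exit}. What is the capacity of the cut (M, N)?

35

Edges leaving {Hall, C, D}: Hall→A (9), Hall→B (9), C→Exit (10), D→Exit (7).
Cut capacity = 9 + 9 + 10 + 7 = 35.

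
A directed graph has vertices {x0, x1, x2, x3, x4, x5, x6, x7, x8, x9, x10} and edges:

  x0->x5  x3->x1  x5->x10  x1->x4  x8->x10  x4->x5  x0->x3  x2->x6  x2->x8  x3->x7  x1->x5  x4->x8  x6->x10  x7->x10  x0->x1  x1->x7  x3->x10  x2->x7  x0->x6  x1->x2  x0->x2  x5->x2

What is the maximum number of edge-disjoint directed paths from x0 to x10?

5

Assign every edge capacity 1; by Menger, the answer equals the max flow.
Path x0→x3→x10 (+1); total 1.
Path x0→x5→x10 (+1); total 2.
Path x0→x6→x10 (+1); total 3.
Path x0→x1→x7→x10 (+1); total 4.
Path x0→x2→x8→x10 (+1); total 5.
No residual x0→x10 path; max flow = 5.
Certifying cut of size 5: {x0→x1, x0→x2, x0→x3, x0→x5, x0→x6}.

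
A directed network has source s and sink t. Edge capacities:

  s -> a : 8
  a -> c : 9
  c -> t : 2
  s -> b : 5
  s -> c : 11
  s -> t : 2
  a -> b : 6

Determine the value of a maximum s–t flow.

4

Augment s→t: bottleneck 2, flow now 2.
Augment s→c→t: bottleneck 2, flow now 4.
No augmenting path remains; maximum flow = 4.
In the residual graph, reachable from s: {s, a, b, c}.
Min-cut edges: s→t (2), c→t (2); capacity 2 + 2 = 4.
This cut is saturated, so no flow can exceed 4.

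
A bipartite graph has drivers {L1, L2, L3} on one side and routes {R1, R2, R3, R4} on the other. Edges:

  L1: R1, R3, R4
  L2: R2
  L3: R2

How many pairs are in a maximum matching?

Unit-capacity flow: source→left, listed edges, right→sink; max matching = max flow.
Augmenting path L1→R1 (+1); matched 1.
Augmenting path L2→R2 (+1); matched 2.
No augmenting path remains; maximum matching = 2.
König certificate: {L1, R2} is a vertex cover of size 2 (every listed pair touches it), so no matching can be larger.

2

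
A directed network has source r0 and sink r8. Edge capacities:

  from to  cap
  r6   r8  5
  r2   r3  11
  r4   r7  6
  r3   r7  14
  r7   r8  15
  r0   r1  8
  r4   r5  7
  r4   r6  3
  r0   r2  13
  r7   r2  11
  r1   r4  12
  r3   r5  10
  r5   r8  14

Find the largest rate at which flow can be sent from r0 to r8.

Augment r0→r1→r4→r5→r8: bottleneck 7, flow now 7.
Augment r0→r1→r4→r6→r8: bottleneck 1, flow now 8.
Augment r0→r2→r3→r5→r8: bottleneck 7, flow now 15.
Augment r0→r2→r3→r7→r8: bottleneck 4, flow now 19.
No augmenting path remains; maximum flow = 19.
In the residual graph, reachable from r0: {r0, r2}.
Min-cut edges: r0→r1 (8), r2→r3 (11); capacity 8 + 11 = 19.
This cut is saturated, so no flow can exceed 19.

19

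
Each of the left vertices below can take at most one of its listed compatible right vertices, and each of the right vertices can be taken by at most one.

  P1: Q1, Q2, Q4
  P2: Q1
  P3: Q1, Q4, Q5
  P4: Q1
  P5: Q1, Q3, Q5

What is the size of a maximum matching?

Unit-capacity flow: source→left, listed edges, right→sink; max matching = max flow.
Augmenting path P1→Q1 (+1); matched 1.
Augmenting path P3→Q4 (+1); matched 2.
Augmenting path P5→Q3 (+1); matched 3.
Augmenting path P2→Q1→P1→Q2 (+1); matched 4.
No augmenting path remains; maximum matching = 4.
König certificate: {P1, P3, P5, Q1} is a vertex cover of size 4 (every listed pair touches it), so no matching can be larger.

4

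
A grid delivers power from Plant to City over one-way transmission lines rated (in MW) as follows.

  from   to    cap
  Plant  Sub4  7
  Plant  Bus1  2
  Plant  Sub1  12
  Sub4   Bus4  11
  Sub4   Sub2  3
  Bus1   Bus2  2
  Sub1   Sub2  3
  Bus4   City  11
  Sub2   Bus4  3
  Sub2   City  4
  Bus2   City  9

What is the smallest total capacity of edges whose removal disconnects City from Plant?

Augment Plant→Sub4→Bus4→City: bottleneck 7, flow now 7.
Augment Plant→Bus1→Bus2→City: bottleneck 2, flow now 9.
Augment Plant→Sub1→Sub2→City: bottleneck 3, flow now 12.
No augmenting path remains; maximum flow = 12.
By max-flow min-cut, the minimum cut capacity equals the max flow.
In the residual graph, reachable from Plant: {Plant, Sub1}.
Min-cut edges: Plant→Sub4 (7), Plant→Bus1 (2), Sub1→Sub2 (3); capacity 7 + 2 + 3 = 12.

12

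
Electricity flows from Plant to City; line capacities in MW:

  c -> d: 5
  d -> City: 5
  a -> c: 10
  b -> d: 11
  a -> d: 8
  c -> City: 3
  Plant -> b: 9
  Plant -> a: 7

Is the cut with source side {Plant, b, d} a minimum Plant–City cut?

Given cut capacity: 7 + 5 = 12.
Augment Plant→a→c→City: bottleneck 3, flow now 3.
Augment Plant→a→d→City: bottleneck 4, flow now 7.
Augment Plant→b→d→City: bottleneck 1, flow now 8.
No augmenting path remains; maximum flow = 8.
In the residual graph, reachable from Plant: {Plant, a, b, c, d}.
Min-cut edges: c→City (3), d→City (5); capacity 3 + 5 = 8.
Cut capacity 12 exceeds the max flow 8, so it is not minimum.

No — its capacity is 12, but the minimum cut has capacity 8.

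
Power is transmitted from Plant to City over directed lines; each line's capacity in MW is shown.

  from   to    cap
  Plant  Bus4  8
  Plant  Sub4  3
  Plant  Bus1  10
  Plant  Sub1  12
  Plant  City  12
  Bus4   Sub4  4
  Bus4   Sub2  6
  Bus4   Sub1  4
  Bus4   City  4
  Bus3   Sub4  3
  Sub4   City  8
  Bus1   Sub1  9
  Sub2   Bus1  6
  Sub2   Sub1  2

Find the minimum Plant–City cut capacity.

Augment Plant→City: bottleneck 12, flow now 12.
Augment Plant→Bus4→City: bottleneck 4, flow now 16.
Augment Plant→Sub4→City: bottleneck 3, flow now 19.
Augment Plant→Bus4→Sub4→City: bottleneck 4, flow now 23.
No augmenting path remains; maximum flow = 23.
By max-flow min-cut, the minimum cut capacity equals the max flow.
In the residual graph, reachable from Plant: {Plant, Bus1, Sub1}.
Min-cut edges: Plant→Bus4 (8), Plant→Sub4 (3), Plant→City (12); capacity 8 + 3 + 12 = 23.

23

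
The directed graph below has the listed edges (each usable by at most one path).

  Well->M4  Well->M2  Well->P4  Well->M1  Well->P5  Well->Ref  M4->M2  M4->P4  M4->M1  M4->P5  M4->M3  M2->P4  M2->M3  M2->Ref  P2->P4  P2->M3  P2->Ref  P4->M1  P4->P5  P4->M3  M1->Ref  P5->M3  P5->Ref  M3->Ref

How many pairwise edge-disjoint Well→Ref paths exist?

Assign every edge capacity 1; by Menger, the answer equals the max flow.
Path Well→Ref (+1); total 1.
Path Well→M2→Ref (+1); total 2.
Path Well→M1→Ref (+1); total 3.
Path Well→P5→Ref (+1); total 4.
Path Well→M4→M3→Ref (+1); total 5.
No residual Well→Ref path; max flow = 5.
Certifying cut of size 5: {M1→Ref, M2→Ref, M3→Ref, P5→Ref, Well→Ref}.

5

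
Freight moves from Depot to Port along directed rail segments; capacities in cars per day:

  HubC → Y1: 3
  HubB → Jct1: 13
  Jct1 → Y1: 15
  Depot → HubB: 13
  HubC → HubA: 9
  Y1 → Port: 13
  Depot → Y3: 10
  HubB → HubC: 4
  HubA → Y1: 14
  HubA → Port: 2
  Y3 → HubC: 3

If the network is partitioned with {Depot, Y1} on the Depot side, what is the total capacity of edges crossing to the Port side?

Edges leaving {Depot, Y1}: Depot→Y3 (10), Depot→HubB (13), Y1→Port (13).
Cut capacity = 10 + 13 + 13 = 36.

36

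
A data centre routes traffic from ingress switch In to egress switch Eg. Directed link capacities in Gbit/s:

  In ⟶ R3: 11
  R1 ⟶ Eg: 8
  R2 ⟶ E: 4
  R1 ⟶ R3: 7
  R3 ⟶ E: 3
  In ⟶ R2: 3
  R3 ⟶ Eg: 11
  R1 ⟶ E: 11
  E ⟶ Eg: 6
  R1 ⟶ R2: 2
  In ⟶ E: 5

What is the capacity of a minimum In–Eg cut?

Augment In→R3→Eg: bottleneck 11, flow now 11.
Augment In→E→Eg: bottleneck 5, flow now 16.
Augment In→R2→E→Eg: bottleneck 1, flow now 17.
No augmenting path remains; maximum flow = 17.
By max-flow min-cut, the minimum cut capacity equals the max flow.
In the residual graph, reachable from In: {In, R2, E}.
Min-cut edges: In→R3 (11), E→Eg (6); capacity 11 + 6 = 17.

17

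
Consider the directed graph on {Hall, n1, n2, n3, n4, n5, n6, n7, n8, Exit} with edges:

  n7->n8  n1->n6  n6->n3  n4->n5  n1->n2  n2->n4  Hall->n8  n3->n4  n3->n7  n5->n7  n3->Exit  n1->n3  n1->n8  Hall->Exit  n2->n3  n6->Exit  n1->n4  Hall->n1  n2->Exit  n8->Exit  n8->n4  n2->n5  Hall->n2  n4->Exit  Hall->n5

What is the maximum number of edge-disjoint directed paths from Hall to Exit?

Assign every edge capacity 1; by Menger, the answer equals the max flow.
Path Hall→Exit (+1); total 1.
Path Hall→n2→Exit (+1); total 2.
Path Hall→n8→Exit (+1); total 3.
Path Hall→n1→n3→Exit (+1); total 4.
Path Hall→n5→n7→n8→n4→Exit (+1); total 5.
No residual Hall→Exit path; max flow = 5.
Certifying cut of size 5: {Hall→Exit, Hall→n1, Hall→n2, Hall→n5, Hall→n8}.

5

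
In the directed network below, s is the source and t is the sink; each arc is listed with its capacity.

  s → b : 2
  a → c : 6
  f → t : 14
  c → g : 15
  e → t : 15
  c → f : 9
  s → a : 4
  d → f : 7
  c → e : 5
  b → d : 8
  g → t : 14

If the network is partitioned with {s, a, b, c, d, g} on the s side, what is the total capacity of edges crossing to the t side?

35

Edges leaving {s, a, b, c, d, g}: c→e (5), c→f (9), d→f (7), g→t (14).
Cut capacity = 5 + 9 + 7 + 14 = 35.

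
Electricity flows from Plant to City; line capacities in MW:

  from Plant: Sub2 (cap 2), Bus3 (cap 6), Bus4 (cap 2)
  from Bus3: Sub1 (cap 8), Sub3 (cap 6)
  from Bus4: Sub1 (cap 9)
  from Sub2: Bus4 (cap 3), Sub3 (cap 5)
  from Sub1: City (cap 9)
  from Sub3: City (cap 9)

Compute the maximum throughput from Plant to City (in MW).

Augment Plant→Bus3→Sub1→City: bottleneck 6, flow now 6.
Augment Plant→Bus4→Sub1→City: bottleneck 2, flow now 8.
Augment Plant→Sub2→Sub3→City: bottleneck 2, flow now 10.
No augmenting path remains; maximum flow = 10.
In the residual graph, reachable from Plant: {Plant}.
Min-cut edges: Plant→Bus3 (6), Plant→Bus4 (2), Plant→Sub2 (2); capacity 6 + 2 + 2 = 10.
This cut is saturated, so no flow can exceed 10.

10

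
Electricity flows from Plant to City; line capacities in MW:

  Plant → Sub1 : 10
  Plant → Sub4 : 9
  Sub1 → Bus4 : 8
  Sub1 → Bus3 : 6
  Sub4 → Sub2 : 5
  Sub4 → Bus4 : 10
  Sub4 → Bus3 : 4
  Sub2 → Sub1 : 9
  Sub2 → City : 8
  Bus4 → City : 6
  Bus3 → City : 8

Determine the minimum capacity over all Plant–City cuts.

Augment Plant→Sub1→Bus4→City: bottleneck 6, flow now 6.
Augment Plant→Sub1→Bus3→City: bottleneck 4, flow now 10.
Augment Plant→Sub4→Sub2→City: bottleneck 5, flow now 15.
Augment Plant→Sub4→Bus3→City: bottleneck 4, flow now 19.
No augmenting path remains; maximum flow = 19.
By max-flow min-cut, the minimum cut capacity equals the max flow.
In the residual graph, reachable from Plant: {Plant}.
Min-cut edges: Plant→Sub1 (10), Plant→Sub4 (9); capacity 10 + 9 = 19.

19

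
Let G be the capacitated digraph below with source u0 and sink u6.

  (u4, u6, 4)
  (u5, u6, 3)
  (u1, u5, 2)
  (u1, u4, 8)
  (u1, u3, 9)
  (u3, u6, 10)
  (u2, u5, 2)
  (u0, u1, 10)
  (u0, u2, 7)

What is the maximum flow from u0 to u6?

Augment u0→u1→u3→u6: bottleneck 9, flow now 9.
Augment u0→u1→u4→u6: bottleneck 1, flow now 10.
Augment u0→u2→u5→u6: bottleneck 2, flow now 12.
No augmenting path remains; maximum flow = 12.
In the residual graph, reachable from u0: {u0, u2}.
Min-cut edges: u0→u1 (10), u2→u5 (2); capacity 10 + 2 = 12.
This cut is saturated, so no flow can exceed 12.

12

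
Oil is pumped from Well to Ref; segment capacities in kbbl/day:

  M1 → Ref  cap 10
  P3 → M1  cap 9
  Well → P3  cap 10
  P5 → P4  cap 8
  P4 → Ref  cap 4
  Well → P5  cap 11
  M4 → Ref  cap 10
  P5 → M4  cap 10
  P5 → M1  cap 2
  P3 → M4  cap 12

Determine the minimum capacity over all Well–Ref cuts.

21

Augment Well→P3→M4→Ref: bottleneck 10, flow now 10.
Augment Well→P5→P4→Ref: bottleneck 4, flow now 14.
Augment Well→P5→M1→Ref: bottleneck 2, flow now 16.
Augment Well→P5→M4→P3→M1→Ref: bottleneck 5, flow now 21. (uses reverse residual edge)
No augmenting path remains; maximum flow = 21.
By max-flow min-cut, the minimum cut capacity equals the max flow.
In the residual graph, reachable from Well: {Well}.
Min-cut edges: Well→P3 (10), Well→P5 (11); capacity 10 + 11 = 21.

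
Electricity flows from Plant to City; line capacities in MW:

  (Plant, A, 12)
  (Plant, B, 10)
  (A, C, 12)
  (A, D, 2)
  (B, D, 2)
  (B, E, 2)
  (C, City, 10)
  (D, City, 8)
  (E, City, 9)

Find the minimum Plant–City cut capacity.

16

Augment Plant→A→C→City: bottleneck 10, flow now 10.
Augment Plant→A→D→City: bottleneck 2, flow now 12.
Augment Plant→B→D→City: bottleneck 2, flow now 14.
Augment Plant→B→E→City: bottleneck 2, flow now 16.
No augmenting path remains; maximum flow = 16.
By max-flow min-cut, the minimum cut capacity equals the max flow.
In the residual graph, reachable from Plant: {Plant, B}.
Min-cut edges: Plant→A (12), B→D (2), B→E (2); capacity 12 + 2 + 2 = 16.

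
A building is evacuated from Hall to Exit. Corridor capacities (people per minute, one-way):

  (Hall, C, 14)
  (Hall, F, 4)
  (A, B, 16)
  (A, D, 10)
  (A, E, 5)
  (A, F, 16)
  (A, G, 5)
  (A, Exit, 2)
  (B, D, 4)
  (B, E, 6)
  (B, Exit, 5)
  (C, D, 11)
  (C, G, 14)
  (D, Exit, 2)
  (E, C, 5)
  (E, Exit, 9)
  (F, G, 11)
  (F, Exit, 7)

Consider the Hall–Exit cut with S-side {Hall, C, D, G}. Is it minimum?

Yes — it is a minimum cut (capacity 6).

Given cut capacity: 4 + 2 = 6.
Augment Hall→F→Exit: bottleneck 4, flow now 4.
Augment Hall→C→D→Exit: bottleneck 2, flow now 6.
No augmenting path remains; maximum flow = 6.
Cut capacity 6 equals the max flow, so it is a minimum cut.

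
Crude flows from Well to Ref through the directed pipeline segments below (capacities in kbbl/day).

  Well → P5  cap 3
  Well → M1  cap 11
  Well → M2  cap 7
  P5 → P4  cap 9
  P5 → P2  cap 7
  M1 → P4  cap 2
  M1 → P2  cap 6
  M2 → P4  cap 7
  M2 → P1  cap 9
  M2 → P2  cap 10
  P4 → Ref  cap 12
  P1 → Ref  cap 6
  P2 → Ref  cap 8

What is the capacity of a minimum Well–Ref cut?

Augment Well→P5→P4→Ref: bottleneck 3, flow now 3.
Augment Well→M1→P4→Ref: bottleneck 2, flow now 5.
Augment Well→M1→P2→Ref: bottleneck 6, flow now 11.
Augment Well→M2→P4→Ref: bottleneck 7, flow now 18.
No augmenting path remains; maximum flow = 18.
By max-flow min-cut, the minimum cut capacity equals the max flow.
In the residual graph, reachable from Well: {Well, M1}.
Min-cut edges: Well→P5 (3), Well→M2 (7), M1→P4 (2), M1→P2 (6); capacity 3 + 7 + 2 + 6 = 18.

18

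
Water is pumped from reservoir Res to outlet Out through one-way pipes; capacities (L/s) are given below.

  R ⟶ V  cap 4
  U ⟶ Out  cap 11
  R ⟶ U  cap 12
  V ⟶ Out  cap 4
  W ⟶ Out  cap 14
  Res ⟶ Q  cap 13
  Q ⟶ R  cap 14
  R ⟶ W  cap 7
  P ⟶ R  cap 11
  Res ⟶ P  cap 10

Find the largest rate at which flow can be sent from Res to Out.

22

Augment Res→P→R→U→Out: bottleneck 10, flow now 10.
Augment Res→Q→R→U→Out: bottleneck 1, flow now 11.
Augment Res→Q→R→V→Out: bottleneck 4, flow now 15.
Augment Res→Q→R→W→Out: bottleneck 7, flow now 22.
No augmenting path remains; maximum flow = 22.
In the residual graph, reachable from Res: {Res, P, Q, R, U}.
Min-cut edges: R→V (4), R→W (7), U→Out (11); capacity 4 + 7 + 11 = 22.
This cut is saturated, so no flow can exceed 22.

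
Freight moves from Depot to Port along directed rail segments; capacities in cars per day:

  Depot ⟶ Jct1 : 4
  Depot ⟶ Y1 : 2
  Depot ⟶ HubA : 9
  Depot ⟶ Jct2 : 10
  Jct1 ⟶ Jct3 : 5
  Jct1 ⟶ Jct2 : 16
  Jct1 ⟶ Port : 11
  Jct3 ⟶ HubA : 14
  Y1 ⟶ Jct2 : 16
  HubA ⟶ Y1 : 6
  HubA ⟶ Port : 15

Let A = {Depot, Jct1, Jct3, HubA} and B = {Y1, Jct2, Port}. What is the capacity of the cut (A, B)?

60

Edges leaving {Depot, Jct1, Jct3, HubA}: Depot→Y1 (2), Depot→Jct2 (10), Jct1→Jct2 (16), Jct1→Port (11), HubA→Y1 (6), HubA→Port (15).
Cut capacity = 2 + 10 + 16 + 11 + 6 + 15 = 60.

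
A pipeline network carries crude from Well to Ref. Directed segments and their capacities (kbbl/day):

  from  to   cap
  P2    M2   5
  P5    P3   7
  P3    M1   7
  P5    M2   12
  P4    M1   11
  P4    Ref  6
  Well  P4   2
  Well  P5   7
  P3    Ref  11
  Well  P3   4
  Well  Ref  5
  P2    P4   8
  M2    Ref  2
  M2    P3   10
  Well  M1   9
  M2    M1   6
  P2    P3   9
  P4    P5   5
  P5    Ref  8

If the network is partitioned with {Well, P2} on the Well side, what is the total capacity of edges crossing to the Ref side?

Edges leaving {Well, P2}: Well→P4 (2), Well→P5 (7), Well→P3 (4), Well→M1 (9), Well→Ref (5), P2→P4 (8), P2→M2 (5), P2→P3 (9).
Cut capacity = 2 + 7 + 4 + 9 + 5 + 8 + 5 + 9 = 49.

49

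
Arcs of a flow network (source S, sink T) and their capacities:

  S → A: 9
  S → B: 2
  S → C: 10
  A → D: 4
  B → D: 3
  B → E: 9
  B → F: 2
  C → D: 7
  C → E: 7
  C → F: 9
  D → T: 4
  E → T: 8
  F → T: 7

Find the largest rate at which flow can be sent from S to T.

16

Augment S→A→D→T: bottleneck 4, flow now 4.
Augment S→B→E→T: bottleneck 2, flow now 6.
Augment S→C→E→T: bottleneck 6, flow now 12.
Augment S→C→F→T: bottleneck 4, flow now 16.
No augmenting path remains; maximum flow = 16.
In the residual graph, reachable from S: {S, A}.
Min-cut edges: S→B (2), S→C (10), A→D (4); capacity 2 + 10 + 4 = 16.
This cut is saturated, so no flow can exceed 16.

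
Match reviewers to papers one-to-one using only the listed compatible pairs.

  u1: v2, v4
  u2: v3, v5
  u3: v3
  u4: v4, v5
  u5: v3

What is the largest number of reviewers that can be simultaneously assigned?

Unit-capacity flow: source→left, listed edges, right→sink; max matching = max flow.
Augmenting path u1→v2 (+1); matched 1.
Augmenting path u2→v3 (+1); matched 2.
Augmenting path u4→v4 (+1); matched 3.
Augmenting path u3→v3→u2→v5 (+1); matched 4.
No augmenting path remains; maximum matching = 4.
König certificate: {u1, u2, u4, v3} is a vertex cover of size 4 (every listed pair touches it), so no matching can be larger.

4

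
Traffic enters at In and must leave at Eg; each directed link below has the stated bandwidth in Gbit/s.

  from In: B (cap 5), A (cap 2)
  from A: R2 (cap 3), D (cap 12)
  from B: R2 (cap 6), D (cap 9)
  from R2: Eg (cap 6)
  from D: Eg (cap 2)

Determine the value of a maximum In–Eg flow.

Augment In→A→R2→Eg: bottleneck 2, flow now 2.
Augment In→B→R2→Eg: bottleneck 4, flow now 6.
Augment In→B→D→Eg: bottleneck 1, flow now 7.
No augmenting path remains; maximum flow = 7.
In the residual graph, reachable from In: {In}.
Min-cut edges: In→A (2), In→B (5); capacity 2 + 5 = 7.
This cut is saturated, so no flow can exceed 7.

7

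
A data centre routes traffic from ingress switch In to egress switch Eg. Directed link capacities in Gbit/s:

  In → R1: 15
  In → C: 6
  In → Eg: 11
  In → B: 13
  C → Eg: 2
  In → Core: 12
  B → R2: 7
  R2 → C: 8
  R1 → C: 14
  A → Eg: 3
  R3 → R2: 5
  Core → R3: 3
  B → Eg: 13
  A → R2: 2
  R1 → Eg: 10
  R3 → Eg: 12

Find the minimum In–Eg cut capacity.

Augment In→Eg: bottleneck 11, flow now 11.
Augment In→R1→Eg: bottleneck 10, flow now 21.
Augment In→B→Eg: bottleneck 13, flow now 34.
Augment In→C→Eg: bottleneck 2, flow now 36.
Augment In→Core→R3→Eg: bottleneck 3, flow now 39.
No augmenting path remains; maximum flow = 39.
By max-flow min-cut, the minimum cut capacity equals the max flow.
In the residual graph, reachable from In: {In, R1, Core, C}.
Min-cut edges: In→B (13), In→Eg (11), R1→Eg (10), Core→R3 (3), C→Eg (2); capacity 13 + 11 + 10 + 3 + 2 = 39.

39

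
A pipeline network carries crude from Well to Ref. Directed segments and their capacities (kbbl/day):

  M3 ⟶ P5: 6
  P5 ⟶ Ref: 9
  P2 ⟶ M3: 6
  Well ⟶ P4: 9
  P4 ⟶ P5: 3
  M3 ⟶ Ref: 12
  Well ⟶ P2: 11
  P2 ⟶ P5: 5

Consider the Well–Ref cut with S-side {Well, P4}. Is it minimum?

Given cut capacity: 11 + 3 = 14.
Augment Well→P2→M3→Ref: bottleneck 6, flow now 6.
Augment Well→P2→P5→Ref: bottleneck 5, flow now 11.
Augment Well→P4→P5→Ref: bottleneck 3, flow now 14.
No augmenting path remains; maximum flow = 14.
Cut capacity 14 equals the max flow, so it is a minimum cut.

Yes — it is a minimum cut (capacity 14).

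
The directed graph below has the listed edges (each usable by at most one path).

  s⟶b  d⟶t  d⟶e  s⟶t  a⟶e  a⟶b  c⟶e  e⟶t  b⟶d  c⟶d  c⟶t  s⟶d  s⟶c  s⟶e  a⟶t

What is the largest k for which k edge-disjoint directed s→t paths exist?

Assign every edge capacity 1; by Menger, the answer equals the max flow.
Path s→t (+1); total 1.
Path s→c→t (+1); total 2.
Path s→d→t (+1); total 3.
Path s→e→t (+1); total 4.
No residual s→t path; max flow = 4.
Certifying cut of size 4: {d→t, e→t, s→c, s→t}.

4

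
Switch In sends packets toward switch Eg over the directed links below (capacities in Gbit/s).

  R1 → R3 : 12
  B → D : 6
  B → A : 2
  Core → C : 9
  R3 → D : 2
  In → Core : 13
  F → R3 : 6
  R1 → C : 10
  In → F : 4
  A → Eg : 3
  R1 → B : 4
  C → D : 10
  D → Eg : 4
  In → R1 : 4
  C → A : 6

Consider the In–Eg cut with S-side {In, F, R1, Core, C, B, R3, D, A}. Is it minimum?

Yes — it is a minimum cut (capacity 7).

Given cut capacity: 4 + 3 = 7.
Augment In→F→R3→D→Eg: bottleneck 2, flow now 2.
Augment In→R1→C→D→Eg: bottleneck 2, flow now 4.
Augment In→R1→C→A→Eg: bottleneck 2, flow now 6.
Augment In→Core→C→A→Eg: bottleneck 1, flow now 7.
No augmenting path remains; maximum flow = 7.
Cut capacity 7 equals the max flow, so it is a minimum cut.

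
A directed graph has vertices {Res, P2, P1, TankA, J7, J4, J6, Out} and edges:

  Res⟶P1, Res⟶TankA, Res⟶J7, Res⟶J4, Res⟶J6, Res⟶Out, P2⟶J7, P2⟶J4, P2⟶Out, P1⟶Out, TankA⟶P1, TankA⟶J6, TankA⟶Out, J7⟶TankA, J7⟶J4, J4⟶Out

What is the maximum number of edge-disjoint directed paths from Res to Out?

4

Assign every edge capacity 1; by Menger, the answer equals the max flow.
Path Res→Out (+1); total 1.
Path Res→P1→Out (+1); total 2.
Path Res→TankA→Out (+1); total 3.
Path Res→J4→Out (+1); total 4.
No residual Res→Out path; max flow = 4.
Certifying cut of size 4: {J4→Out, P1→Out, Res→Out, TankA→Out}.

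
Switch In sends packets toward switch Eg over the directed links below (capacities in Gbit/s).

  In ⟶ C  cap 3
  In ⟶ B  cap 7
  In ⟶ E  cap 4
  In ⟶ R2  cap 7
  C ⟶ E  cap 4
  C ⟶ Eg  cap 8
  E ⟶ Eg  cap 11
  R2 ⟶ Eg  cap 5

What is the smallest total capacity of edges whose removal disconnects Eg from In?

Augment In→C→Eg: bottleneck 3, flow now 3.
Augment In→E→Eg: bottleneck 4, flow now 7.
Augment In→R2→Eg: bottleneck 5, flow now 12.
No augmenting path remains; maximum flow = 12.
By max-flow min-cut, the minimum cut capacity equals the max flow.
In the residual graph, reachable from In: {In, B, R2}.
Min-cut edges: In→C (3), In→E (4), R2→Eg (5); capacity 3 + 4 + 5 = 12.

12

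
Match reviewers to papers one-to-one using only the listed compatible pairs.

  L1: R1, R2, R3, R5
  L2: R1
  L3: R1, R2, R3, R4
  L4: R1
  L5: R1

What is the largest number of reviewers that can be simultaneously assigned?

3

Unit-capacity flow: source→left, listed edges, right→sink; max matching = max flow.
Augmenting path L1→R1 (+1); matched 1.
Augmenting path L3→R2 (+1); matched 2.
Augmenting path L2→R1→L1→R3 (+1); matched 3.
No augmenting path remains; maximum matching = 3.
König certificate: {L1, L3, R1} is a vertex cover of size 3 (every listed pair touches it), so no matching can be larger.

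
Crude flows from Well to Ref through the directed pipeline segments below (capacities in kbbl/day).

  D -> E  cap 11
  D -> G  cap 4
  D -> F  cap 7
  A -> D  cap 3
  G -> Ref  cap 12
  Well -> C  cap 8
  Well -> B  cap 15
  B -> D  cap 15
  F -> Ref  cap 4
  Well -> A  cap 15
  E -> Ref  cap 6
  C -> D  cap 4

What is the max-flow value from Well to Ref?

14

Augment Well→A→D→E→Ref: bottleneck 3, flow now 3.
Augment Well→B→D→E→Ref: bottleneck 3, flow now 6.
Augment Well→B→D→F→Ref: bottleneck 4, flow now 10.
Augment Well→B→D→G→Ref: bottleneck 4, flow now 14.
No augmenting path remains; maximum flow = 14.
In the residual graph, reachable from Well: {Well, A, B, C, D, E, F}.
Min-cut edges: D→G (4), E→Ref (6), F→Ref (4); capacity 4 + 6 + 4 = 14.
This cut is saturated, so no flow can exceed 14.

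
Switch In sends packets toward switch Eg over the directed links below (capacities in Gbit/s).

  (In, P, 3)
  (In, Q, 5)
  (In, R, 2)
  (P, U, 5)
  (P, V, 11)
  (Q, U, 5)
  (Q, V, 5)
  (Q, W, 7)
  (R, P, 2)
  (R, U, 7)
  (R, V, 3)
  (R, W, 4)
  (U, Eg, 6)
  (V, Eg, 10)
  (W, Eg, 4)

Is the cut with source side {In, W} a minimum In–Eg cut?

No — its capacity is 14, but the minimum cut has capacity 10.

Given cut capacity: 3 + 5 + 2 + 4 = 14.
Augment In→P→U→Eg: bottleneck 3, flow now 3.
Augment In→Q→U→Eg: bottleneck 3, flow now 6.
Augment In→Q→V→Eg: bottleneck 2, flow now 8.
Augment In→R→V→Eg: bottleneck 2, flow now 10.
No augmenting path remains; maximum flow = 10.
In the residual graph, reachable from In: {In}.
Min-cut edges: In→P (3), In→Q (5), In→R (2); capacity 3 + 5 + 2 = 10.
Cut capacity 14 exceeds the max flow 10, so it is not minimum.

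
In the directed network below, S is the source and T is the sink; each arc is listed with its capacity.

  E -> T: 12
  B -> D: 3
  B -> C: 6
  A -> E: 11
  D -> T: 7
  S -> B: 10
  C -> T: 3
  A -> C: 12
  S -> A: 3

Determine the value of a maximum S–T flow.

9

Augment S→A→C→T: bottleneck 3, flow now 3.
Augment S→B→D→T: bottleneck 3, flow now 6.
Augment S→B→C→A→E→T: bottleneck 3, flow now 9. (uses reverse residual edge)
No augmenting path remains; maximum flow = 9.
In the residual graph, reachable from S: {S, B, C}.
Min-cut edges: S→A (3), B→D (3), C→T (3); capacity 3 + 3 + 3 = 9.
This cut is saturated, so no flow can exceed 9.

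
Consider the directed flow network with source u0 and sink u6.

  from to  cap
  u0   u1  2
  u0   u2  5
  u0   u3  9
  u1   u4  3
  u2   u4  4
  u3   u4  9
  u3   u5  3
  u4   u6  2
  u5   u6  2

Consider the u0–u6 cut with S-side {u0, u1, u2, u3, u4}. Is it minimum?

Given cut capacity: 3 + 2 = 5.
Augment u0→u1→u4→u6: bottleneck 2, flow now 2.
Augment u0→u3→u5→u6: bottleneck 2, flow now 4.
No augmenting path remains; maximum flow = 4.
In the residual graph, reachable from u0: {u0, u1, u2, u3, u4, u5}.
Min-cut edges: u4→u6 (2), u5→u6 (2); capacity 2 + 2 = 4.
Cut capacity 5 exceeds the max flow 4, so it is not minimum.

No — its capacity is 5, but the minimum cut has capacity 4.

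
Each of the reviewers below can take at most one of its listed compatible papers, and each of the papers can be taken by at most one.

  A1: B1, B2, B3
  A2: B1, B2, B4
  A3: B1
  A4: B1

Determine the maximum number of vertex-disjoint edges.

3

Unit-capacity flow: source→left, listed edges, right→sink; max matching = max flow.
Augmenting path A1→B1 (+1); matched 1.
Augmenting path A2→B2 (+1); matched 2.
Augmenting path A3→B1→A1→B3 (+1); matched 3.
No augmenting path remains; maximum matching = 3.
König certificate: {A1, A2, B1} is a vertex cover of size 3 (every listed pair touches it), so no matching can be larger.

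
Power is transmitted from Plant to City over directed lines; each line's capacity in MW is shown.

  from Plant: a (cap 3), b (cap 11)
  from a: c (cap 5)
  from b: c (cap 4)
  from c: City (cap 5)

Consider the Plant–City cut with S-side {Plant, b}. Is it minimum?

Given cut capacity: 3 + 4 = 7.
Augment Plant→a→c→City: bottleneck 3, flow now 3.
Augment Plant→b→c→City: bottleneck 2, flow now 5.
No augmenting path remains; maximum flow = 5.
In the residual graph, reachable from Plant: {Plant, a, b, c}.
Min-cut edges: c→City (5); capacity 5 = 5.
Cut capacity 7 exceeds the max flow 5, so it is not minimum.

No — its capacity is 7, but the minimum cut has capacity 5.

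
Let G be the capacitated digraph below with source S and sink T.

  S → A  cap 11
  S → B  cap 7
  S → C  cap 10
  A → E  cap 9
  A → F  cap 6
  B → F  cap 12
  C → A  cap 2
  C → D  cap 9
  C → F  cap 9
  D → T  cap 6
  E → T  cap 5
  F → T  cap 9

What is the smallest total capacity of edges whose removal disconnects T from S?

20

Augment S→A→E→T: bottleneck 5, flow now 5.
Augment S→A→F→T: bottleneck 6, flow now 11.
Augment S→B→F→T: bottleneck 3, flow now 14.
Augment S→C→D→T: bottleneck 6, flow now 20.
No augmenting path remains; maximum flow = 20.
By max-flow min-cut, the minimum cut capacity equals the max flow.
In the residual graph, reachable from S: {S, A, B, C, D, E, F}.
Min-cut edges: D→T (6), E→T (5), F→T (9); capacity 6 + 5 + 9 = 20.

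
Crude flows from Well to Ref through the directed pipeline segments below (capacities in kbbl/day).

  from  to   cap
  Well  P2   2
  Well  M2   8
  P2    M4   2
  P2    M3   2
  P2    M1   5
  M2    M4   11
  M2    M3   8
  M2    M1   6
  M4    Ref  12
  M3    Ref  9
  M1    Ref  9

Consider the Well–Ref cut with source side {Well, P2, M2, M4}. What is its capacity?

33

Edges leaving {Well, P2, M2, M4}: P2→M3 (2), P2→M1 (5), M2→M3 (8), M2→M1 (6), M4→Ref (12).
Cut capacity = 2 + 5 + 8 + 6 + 12 = 33.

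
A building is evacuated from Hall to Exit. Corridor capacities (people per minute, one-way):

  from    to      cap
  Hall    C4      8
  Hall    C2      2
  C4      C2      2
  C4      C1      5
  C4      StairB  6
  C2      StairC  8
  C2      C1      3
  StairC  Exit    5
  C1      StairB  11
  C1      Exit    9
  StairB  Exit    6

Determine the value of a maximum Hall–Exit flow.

Augment Hall→C4→C1→Exit: bottleneck 5, flow now 5.
Augment Hall→C4→StairB→Exit: bottleneck 3, flow now 8.
Augment Hall→C2→StairC→Exit: bottleneck 2, flow now 10.
No augmenting path remains; maximum flow = 10.
In the residual graph, reachable from Hall: {Hall}.
Min-cut edges: Hall→C4 (8), Hall→C2 (2); capacity 8 + 2 = 10.
This cut is saturated, so no flow can exceed 10.

10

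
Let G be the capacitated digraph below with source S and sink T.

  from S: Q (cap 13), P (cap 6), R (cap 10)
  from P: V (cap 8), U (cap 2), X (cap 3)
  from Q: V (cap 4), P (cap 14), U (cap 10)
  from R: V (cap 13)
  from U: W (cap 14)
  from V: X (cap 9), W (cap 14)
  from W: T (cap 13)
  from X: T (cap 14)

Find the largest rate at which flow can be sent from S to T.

Augment S→P→X→T: bottleneck 3, flow now 3.
Augment S→P→U→W→T: bottleneck 2, flow now 5.
Augment S→P→V→W→T: bottleneck 1, flow now 6.
Augment S→Q→U→W→T: bottleneck 10, flow now 16.
Augment S→Q→V→X→T: bottleneck 3, flow now 19.
Augment S→R→V→X→T: bottleneck 6, flow now 25.
No augmenting path remains; maximum flow = 25.
In the residual graph, reachable from S: {S, P, Q, R, U, V, W}.
Min-cut edges: P→X (3), V→X (9), W→T (13); capacity 3 + 9 + 13 = 25.
This cut is saturated, so no flow can exceed 25.

25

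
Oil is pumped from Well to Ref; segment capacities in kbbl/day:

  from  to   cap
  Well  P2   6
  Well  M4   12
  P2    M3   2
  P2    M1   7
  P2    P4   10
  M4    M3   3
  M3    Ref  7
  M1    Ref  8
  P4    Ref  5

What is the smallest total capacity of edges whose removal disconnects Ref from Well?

Augment Well→P2→M3→Ref: bottleneck 2, flow now 2.
Augment Well→P2→M1→Ref: bottleneck 4, flow now 6.
Augment Well→M4→M3→Ref: bottleneck 3, flow now 9.
No augmenting path remains; maximum flow = 9.
By max-flow min-cut, the minimum cut capacity equals the max flow.
In the residual graph, reachable from Well: {Well, M4}.
Min-cut edges: Well→P2 (6), M4→M3 (3); capacity 6 + 3 = 9.

9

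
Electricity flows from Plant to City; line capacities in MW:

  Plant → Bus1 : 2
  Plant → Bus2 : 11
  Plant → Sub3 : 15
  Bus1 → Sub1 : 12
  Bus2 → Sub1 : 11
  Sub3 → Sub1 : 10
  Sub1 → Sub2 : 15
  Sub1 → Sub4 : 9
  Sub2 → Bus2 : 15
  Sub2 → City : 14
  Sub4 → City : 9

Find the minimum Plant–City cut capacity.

23

Augment Plant→Bus1→Sub1→Sub2→City: bottleneck 2, flow now 2.
Augment Plant→Bus2→Sub1→Sub2→City: bottleneck 11, flow now 13.
Augment Plant→Sub3→Sub1→Sub2→City: bottleneck 1, flow now 14.
Augment Plant→Sub3→Sub1→Sub4→City: bottleneck 9, flow now 23.
No augmenting path remains; maximum flow = 23.
By max-flow min-cut, the minimum cut capacity equals the max flow.
In the residual graph, reachable from Plant: {Plant, Sub3}.
Min-cut edges: Plant→Bus1 (2), Plant→Bus2 (11), Sub3→Sub1 (10); capacity 2 + 11 + 10 = 23.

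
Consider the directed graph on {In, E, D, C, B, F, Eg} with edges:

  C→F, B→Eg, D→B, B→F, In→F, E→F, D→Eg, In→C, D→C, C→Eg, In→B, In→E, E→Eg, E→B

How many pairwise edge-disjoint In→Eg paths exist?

Assign every edge capacity 1; by Menger, the answer equals the max flow.
Path In→E→Eg (+1); total 1.
Path In→C→Eg (+1); total 2.
Path In→B→Eg (+1); total 3.
No residual In→Eg path; max flow = 3.
Certifying cut of size 3: {In→B, In→C, In→E}.

3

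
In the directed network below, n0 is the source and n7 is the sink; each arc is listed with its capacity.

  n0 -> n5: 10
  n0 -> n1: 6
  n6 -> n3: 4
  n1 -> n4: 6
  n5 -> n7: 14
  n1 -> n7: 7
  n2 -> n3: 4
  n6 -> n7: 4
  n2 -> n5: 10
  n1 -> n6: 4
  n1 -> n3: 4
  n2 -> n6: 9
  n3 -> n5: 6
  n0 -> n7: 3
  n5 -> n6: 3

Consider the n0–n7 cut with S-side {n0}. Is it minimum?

Given cut capacity: 6 + 10 + 3 = 19.
Augment n0→n7: bottleneck 3, flow now 3.
Augment n0→n1→n7: bottleneck 6, flow now 9.
Augment n0→n5→n7: bottleneck 10, flow now 19.
No augmenting path remains; maximum flow = 19.
Cut capacity 19 equals the max flow, so it is a minimum cut.

Yes — it is a minimum cut (capacity 19).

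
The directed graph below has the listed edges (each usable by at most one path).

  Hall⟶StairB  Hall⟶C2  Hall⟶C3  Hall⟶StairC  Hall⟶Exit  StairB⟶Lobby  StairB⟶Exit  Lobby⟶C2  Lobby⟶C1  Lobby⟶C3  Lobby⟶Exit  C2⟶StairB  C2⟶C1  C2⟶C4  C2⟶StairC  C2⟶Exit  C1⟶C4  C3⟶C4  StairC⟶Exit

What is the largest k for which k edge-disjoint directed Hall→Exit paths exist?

Assign every edge capacity 1; by Menger, the answer equals the max flow.
Path Hall→Exit (+1); total 1.
Path Hall→StairB→Exit (+1); total 2.
Path Hall→C2→Exit (+1); total 3.
Path Hall→StairC→Exit (+1); total 4.
No residual Hall→Exit path; max flow = 4.
Certifying cut of size 4: {Hall→C2, Hall→Exit, Hall→StairB, Hall→StairC}.

4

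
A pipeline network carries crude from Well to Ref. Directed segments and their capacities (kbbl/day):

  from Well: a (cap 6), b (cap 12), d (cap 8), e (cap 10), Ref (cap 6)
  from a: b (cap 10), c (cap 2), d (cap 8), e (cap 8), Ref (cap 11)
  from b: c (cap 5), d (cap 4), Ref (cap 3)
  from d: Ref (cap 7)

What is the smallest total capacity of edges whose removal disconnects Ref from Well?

22

Augment Well→Ref: bottleneck 6, flow now 6.
Augment Well→a→Ref: bottleneck 6, flow now 12.
Augment Well→b→Ref: bottleneck 3, flow now 15.
Augment Well→d→Ref: bottleneck 7, flow now 22.
No augmenting path remains; maximum flow = 22.
By max-flow min-cut, the minimum cut capacity equals the max flow.
In the residual graph, reachable from Well: {Well, b, c, d, e}.
Min-cut edges: Well→a (6), Well→Ref (6), b→Ref (3), d→Ref (7); capacity 6 + 6 + 3 + 7 = 22.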